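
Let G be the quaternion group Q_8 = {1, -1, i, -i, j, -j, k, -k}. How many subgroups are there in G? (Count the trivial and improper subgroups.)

6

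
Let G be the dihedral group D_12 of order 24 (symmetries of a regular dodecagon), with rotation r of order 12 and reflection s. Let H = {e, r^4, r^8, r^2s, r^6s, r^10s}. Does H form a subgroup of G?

Yes

|H| = 6 divides |G| = 24, consistent with Lagrange.
H contains the identity, every element's inverse is in H, and H is closed under ·: it is a subgroup.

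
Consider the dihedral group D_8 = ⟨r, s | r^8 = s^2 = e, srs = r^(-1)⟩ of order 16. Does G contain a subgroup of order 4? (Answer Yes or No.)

4 | 16. A subgroup of order 4 is {e, r^2, r^4, r^6}.

Yes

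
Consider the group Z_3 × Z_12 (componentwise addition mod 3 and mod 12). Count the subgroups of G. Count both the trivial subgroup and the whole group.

18

|G| = 36, so by Lagrange every subgroup order divides 36. Divisors: 1, 2, 3, 4, 6, 9, 12, 18, 36.
Subgroups by order — order 1: 1; order 2: 1; order 3: 4; order 4: 1; order 6: 4; order 9: 1; order 12: 4; order 18: 1; order 36: 1.
Total: 1 + 1 + 4 + 1 + 4 + 1 + 4 + 1 + 1 = 18.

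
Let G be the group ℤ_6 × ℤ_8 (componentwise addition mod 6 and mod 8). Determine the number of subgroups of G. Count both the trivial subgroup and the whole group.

22

|G| = 48, so by Lagrange every subgroup order divides 48. Divisors: 1, 2, 3, 4, 6, 8, 12, 16, 24, 48.
Subgroups by order — order 1: 1; order 2: 3; order 3: 1; order 4: 3; order 6: 3; order 8: 3; order 12: 3; order 16: 1; order 24: 3; order 48: 1.
Total: 1 + 3 + 1 + 3 + 3 + 3 + 3 + 1 + 3 + 1 = 22.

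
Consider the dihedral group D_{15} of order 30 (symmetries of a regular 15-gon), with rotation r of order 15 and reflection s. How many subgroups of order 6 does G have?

|G| = 30 and 6 | 30, so subgroups of order 6 are possible by Lagrange.
The subgroups of order 6 are: {e, r^5, r^10, s, r^5s, r^10s}; {e, r^5, r^10, rs, r^6s, r^11s}; {e, r^5, r^10, r^2s, r^7s, r^12s}; {e, r^5, r^10, r^3s, r^8s, r^13s}; … (5 in all).
So G has 5 subgroups of order 6.

5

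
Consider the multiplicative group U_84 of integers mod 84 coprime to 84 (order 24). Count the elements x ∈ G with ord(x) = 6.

Enumerating element orders in G gives 14 elements of order 6.

14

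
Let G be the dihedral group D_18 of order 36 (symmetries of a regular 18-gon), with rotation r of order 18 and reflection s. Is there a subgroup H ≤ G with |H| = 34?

34 does not divide |G| = 36, so by Lagrange no subgroup of order 34 exists.

No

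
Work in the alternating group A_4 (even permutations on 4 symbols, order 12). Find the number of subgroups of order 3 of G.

4

|G| = 12 and 3 | 12, so subgroups of order 3 are possible by Lagrange.
The subgroups of order 3 are: {e, (1 2 3), (1 3 2)}; {e, (1 2 4), (1 4 2)}; {e, (1 3 4), (1 4 3)}; {e, (2 3 4), (2 4 3)}.
So G has 4 subgroups of order 3.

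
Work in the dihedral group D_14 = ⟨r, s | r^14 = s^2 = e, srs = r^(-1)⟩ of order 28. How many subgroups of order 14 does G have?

3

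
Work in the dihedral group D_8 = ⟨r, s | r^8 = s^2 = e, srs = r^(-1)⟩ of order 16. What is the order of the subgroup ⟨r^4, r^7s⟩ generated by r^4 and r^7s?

|⟨r^4⟩| = 2 and |⟨r^7s⟩| = 2, so |H| is a multiple of lcm(2, 2) = 2 and divides |G| = 16.
Closing under the operation: H = {e, r^4, r^3s, r^7s}, so |H| = 4.

4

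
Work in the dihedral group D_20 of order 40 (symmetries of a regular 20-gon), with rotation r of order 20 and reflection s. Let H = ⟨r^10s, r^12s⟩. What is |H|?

20

|⟨r^10s⟩| = 2 and |⟨r^12s⟩| = 2, so |H| is a multiple of lcm(2, 2) = 2 and divides |G| = 40.
Closing under the operation: H = {e, r^2, r^4, r^6, r^8, r^10, r^12, r^14, r^16, r^18, s, r^2s, r^4s, r^6s, r^8s, r^10s, r^12s, r^14s, r^16s, r^18s}, so |H| = 20.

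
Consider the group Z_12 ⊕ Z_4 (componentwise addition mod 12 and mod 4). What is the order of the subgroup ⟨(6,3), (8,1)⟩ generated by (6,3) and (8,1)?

24

|⟨(6,3)⟩| = 4 and |⟨(8,1)⟩| = 12, so |H| is a multiple of lcm(4, 12) = 12 and divides |G| = 48.
Closing under the operation: H = {(0,0), (0,1), (0,2), (0,3), (2,0), (2,1), (2,2), (2,3), (4,0), (4,1), (4,2), (4,3), (6,0), (6,1), (6,2), (6,3), (8,0), (8,1), (8,2), (8,3), (10,0), (10,1), (10,2), (10,3)}, so |H| = 24.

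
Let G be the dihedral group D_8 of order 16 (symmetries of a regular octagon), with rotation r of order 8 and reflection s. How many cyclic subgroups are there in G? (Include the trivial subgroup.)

12

Each element a generates a cyclic subgroup ⟨a⟩; distinct elements may generate the same one (a cyclic group of order d has φ(d) generators).
Cyclic subgroups by order — order 1: 1; order 2: 9; order 4: 1; order 8: 1.
Total: 12.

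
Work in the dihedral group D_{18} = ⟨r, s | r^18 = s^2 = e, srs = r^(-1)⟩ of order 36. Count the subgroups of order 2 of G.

19

|G| = 36 and 2 | 36, so subgroups of order 2 are possible by Lagrange.
The subgroups of order 2 are: {e, r^10s}; {e, r^11s}; {e, r^12s}; {e, r^13s}; … (19 in all).
So G has 19 subgroups of order 2.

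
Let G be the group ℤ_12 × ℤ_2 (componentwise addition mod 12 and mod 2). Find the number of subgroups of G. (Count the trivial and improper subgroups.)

16

|G| = 24, so by Lagrange every subgroup order divides 24. Divisors: 1, 2, 3, 4, 6, 8, 12, 24.
Subgroups by order — order 1: 1; order 2: 3; order 3: 1; order 4: 3; order 6: 3; order 8: 1; order 12: 3; order 24: 1.
Total: 1 + 3 + 1 + 3 + 3 + 1 + 3 + 1 = 16.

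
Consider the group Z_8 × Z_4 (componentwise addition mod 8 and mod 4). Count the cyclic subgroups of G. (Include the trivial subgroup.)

Each element a generates a cyclic subgroup ⟨a⟩; distinct elements may generate the same one (a cyclic group of order d has φ(d) generators).
Cyclic subgroups by order — order 1: 1; order 2: 3; order 4: 6; order 8: 4.
Total: 14.

14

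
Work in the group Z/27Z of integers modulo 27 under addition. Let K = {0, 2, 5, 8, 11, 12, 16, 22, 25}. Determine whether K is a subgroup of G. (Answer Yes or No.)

No

8 ∈ K but its inverse 19 ∉ K, so K is not a subgroup.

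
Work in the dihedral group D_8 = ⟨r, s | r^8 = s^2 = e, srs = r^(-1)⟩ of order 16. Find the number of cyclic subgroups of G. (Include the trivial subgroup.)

12

Group the elements of G by the cyclic subgroup they generate; each cyclic subgroup of order d accounts for φ(d) elements.
Cyclic subgroups by order — order 1: 1; order 2: 9; order 4: 1; order 8: 1.
Total: 12.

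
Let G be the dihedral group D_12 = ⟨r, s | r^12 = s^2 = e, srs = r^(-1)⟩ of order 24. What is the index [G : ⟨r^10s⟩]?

12

|⟨r^10s⟩| = 2 and |G| = 24.
By Lagrange, [G : H] = |G|/|H| = 24/2 = 12.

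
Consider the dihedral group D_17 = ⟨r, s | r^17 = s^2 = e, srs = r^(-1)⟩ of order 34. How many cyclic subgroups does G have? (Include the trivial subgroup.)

Group the elements of G by the cyclic subgroup they generate; each cyclic subgroup of order d accounts for φ(d) elements.
Cyclic subgroups by order — order 1: 1; order 2: 17; order 17: 1.
Total: 19.

19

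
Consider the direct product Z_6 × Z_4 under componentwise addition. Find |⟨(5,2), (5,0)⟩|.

12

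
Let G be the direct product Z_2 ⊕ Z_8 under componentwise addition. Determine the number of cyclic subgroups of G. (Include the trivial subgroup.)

8

Each element a generates a cyclic subgroup ⟨a⟩; distinct elements may generate the same one (a cyclic group of order d has φ(d) generators).
Cyclic subgroups by order — order 1: 1; order 2: 3; order 4: 2; order 8: 2.
Total: 8.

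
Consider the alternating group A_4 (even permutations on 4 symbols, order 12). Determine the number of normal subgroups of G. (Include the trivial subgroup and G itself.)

3

G has 10 subgroups. Checking conjugation-invariance by order — order 1: 1/1 normal; order 2: 0/3 normal; order 3: 0/4 normal; order 4: 1/1 normal; order 12: 1/1 normal.
Total normal subgroups: 3.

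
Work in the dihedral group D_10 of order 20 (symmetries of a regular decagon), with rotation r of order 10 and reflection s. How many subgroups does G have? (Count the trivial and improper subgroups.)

|G| = 20, so by Lagrange every subgroup order divides 20. Divisors: 1, 2, 4, 5, 10, 20.
Subgroups by order — order 1: 1; order 2: 11; order 4: 5; order 5: 1; order 10: 3; order 20: 1.
Total: 1 + 11 + 5 + 1 + 3 + 1 = 22.

22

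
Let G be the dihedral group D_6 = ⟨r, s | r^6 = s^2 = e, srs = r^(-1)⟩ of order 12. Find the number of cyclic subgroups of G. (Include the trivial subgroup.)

A cyclic subgroup of order d is generated by each of its φ(d) elements of order d, so the cyclic subgroups of order d number (#elements of order d)/φ(d).
Cyclic subgroups by order — order 1: 1; order 2: 7; order 3: 1; order 6: 1.
Total: 10.

10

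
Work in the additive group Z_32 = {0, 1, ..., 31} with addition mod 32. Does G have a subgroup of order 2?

2 | 32. A subgroup of order 2 is {0, 16}.

Yes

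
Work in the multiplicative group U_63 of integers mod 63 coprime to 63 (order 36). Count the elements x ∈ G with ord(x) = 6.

Enumerating element orders in G gives 24 elements of order 6.

24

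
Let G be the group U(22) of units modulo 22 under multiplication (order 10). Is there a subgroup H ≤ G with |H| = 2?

Yes

2 | 10. A subgroup of order 2 is {1, 21}.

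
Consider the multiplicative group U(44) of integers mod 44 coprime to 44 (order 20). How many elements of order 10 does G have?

12

Enumerating element orders in G gives 12 elements of order 10.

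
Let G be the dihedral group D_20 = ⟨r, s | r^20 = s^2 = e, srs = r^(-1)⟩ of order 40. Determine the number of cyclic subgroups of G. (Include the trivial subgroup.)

A cyclic subgroup of order d is generated by each of its φ(d) elements of order d, so the cyclic subgroups of order d number (#elements of order d)/φ(d).
Cyclic subgroups by order — order 1: 1; order 2: 21; order 4: 1; order 5: 1; order 10: 1; order 20: 1.
Total: 26.

26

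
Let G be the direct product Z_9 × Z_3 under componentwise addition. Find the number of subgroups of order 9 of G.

|G| = 27 and 9 | 27, so subgroups of order 9 are possible by Lagrange.
The subgroups of order 9 are: {(0,0), (0,1), (0,2), (3,0), (3,1), (3,2), (6,0), (6,1), (6,2)}; {(0,0), (1,0), (2,0), (3,0), (4,0), (5,0), (6,0), (7,0), (8,0)}; {(0,0), (1,1), (2,2), (3,0), (4,1), (5,2), (6,0), (7,1), (8,2)}; {(0,0), (1,2), (2,1), (3,0), (4,2), (5,1), (6,0), (7,2), (8,1)}.
So G has 4 subgroups of order 9.

4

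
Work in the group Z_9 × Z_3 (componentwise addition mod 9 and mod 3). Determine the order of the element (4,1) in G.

The order of (4,1) in Z_9 × Z_3 is lcm(ord(4) in Z_9, ord(1) in Z_3).
ord(4) = 9 and ord(1) = 3, so |⟨(4,1)⟩| = lcm(9, 3) = 9.

9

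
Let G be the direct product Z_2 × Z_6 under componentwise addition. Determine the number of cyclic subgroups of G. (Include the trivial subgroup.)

8

Group the elements of G by the cyclic subgroup they generate; each cyclic subgroup of order d accounts for φ(d) elements.
Cyclic subgroups by order — order 1: 1; order 2: 3; order 3: 1; order 6: 3.
Total: 8.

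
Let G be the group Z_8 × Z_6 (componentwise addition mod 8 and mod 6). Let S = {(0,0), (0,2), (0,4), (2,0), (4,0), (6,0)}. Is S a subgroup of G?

No

Closure fails: (0,2) + (6,0) = (6,2) ∉ S. So S is not a subgroup.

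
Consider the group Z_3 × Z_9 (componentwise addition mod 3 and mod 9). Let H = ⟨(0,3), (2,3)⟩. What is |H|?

|⟨(0,3)⟩| = 3 and |⟨(2,3)⟩| = 3, so |H| is a multiple of lcm(3, 3) = 3 and divides |G| = 27.
Closing under the operation: H = {(0,0), (0,3), (0,6), (1,0), (1,3), (1,6), (2,0), (2,3), (2,6)}, so |H| = 9.

9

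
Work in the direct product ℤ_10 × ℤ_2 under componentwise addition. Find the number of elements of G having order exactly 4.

An element (a,b) has order lcm(ord(a), ord(b)); count pairs with lcm equal to 4.
Enumerating gives 0 such elements.

0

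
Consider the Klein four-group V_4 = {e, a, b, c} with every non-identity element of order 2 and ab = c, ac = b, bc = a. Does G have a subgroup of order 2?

Yes

2 | 4. A subgroup of order 2 is {e, a}.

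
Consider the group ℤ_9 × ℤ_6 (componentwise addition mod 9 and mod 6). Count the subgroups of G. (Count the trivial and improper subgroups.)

|G| = 54, so by Lagrange every subgroup order divides 54. Divisors: 1, 2, 3, 6, 9, 18, 27, 54.
Subgroups by order — order 1: 1; order 2: 1; order 3: 4; order 6: 4; order 9: 4; order 18: 4; order 27: 1; order 54: 1.
Total: 1 + 1 + 4 + 4 + 4 + 4 + 1 + 1 = 20.

20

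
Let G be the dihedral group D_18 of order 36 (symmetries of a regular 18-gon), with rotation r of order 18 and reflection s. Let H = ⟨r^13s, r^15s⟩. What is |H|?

|⟨r^13s⟩| = 2 and |⟨r^15s⟩| = 2, so |H| is a multiple of lcm(2, 2) = 2 and divides |G| = 36.
Closing under the operation: H = {e, r^2, r^4, r^6, r^8, r^10, r^12, r^14, r^16, rs, r^3s, r^5s, r^7s, r^9s, r^11s, r^13s, r^15s, r^17s}, so |H| = 18.

18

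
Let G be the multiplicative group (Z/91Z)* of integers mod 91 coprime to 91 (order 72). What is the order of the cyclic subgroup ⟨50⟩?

Compute successive powers of 50 mod 91: 50, 43, 57, 29, 85, 64, 15, 22, …; 50^12 ≡ 1 (mod 91).
So |⟨50⟩| = 12.

12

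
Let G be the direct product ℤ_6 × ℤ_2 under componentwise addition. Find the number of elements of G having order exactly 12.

0

An element (a,b) has order lcm(ord(a), ord(b)); count pairs with lcm equal to 12.
Enumerating gives 0 such elements.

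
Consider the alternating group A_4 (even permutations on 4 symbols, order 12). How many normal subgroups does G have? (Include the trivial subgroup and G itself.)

3

G has 10 subgroups. Checking conjugation-invariance by order — order 1: 1/1 normal; order 2: 0/3 normal; order 3: 0/4 normal; order 4: 1/1 normal; order 12: 1/1 normal.
Total normal subgroups: 3.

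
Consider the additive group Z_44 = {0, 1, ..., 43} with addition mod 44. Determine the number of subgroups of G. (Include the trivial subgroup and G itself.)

6

A cyclic group of order 44 has exactly one subgroup for each divisor of 44.
Divisors of 44: 1, 2, 4, 11, 22, 44.
So Z_44 has 6 subgroups.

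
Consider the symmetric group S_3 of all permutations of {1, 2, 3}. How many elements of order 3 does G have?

The elements of order 3 are: (1 2 3), (1 3 2).
That's 2.

2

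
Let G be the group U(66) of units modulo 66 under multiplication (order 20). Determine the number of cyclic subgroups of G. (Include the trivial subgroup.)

Each element a generates a cyclic subgroup ⟨a⟩; distinct elements may generate the same one (a cyclic group of order d has φ(d) generators).
Cyclic subgroups by order — order 1: 1; order 2: 3; order 5: 1; order 10: 3.
Total: 8.

8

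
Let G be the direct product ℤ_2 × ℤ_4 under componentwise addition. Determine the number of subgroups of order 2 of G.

3

|G| = 8 and 2 | 8, so subgroups of order 2 are possible by Lagrange.
The subgroups of order 2 are: {(0,0), (0,2)}; {(0,0), (1,0)}; {(0,0), (1,2)}.
So G has 3 subgroups of order 2.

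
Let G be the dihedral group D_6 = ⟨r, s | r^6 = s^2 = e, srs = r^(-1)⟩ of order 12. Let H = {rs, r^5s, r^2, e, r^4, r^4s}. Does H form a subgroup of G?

Closure fails: r^4 · r^4s = r^2s ∉ H. So H is not a subgroup.

No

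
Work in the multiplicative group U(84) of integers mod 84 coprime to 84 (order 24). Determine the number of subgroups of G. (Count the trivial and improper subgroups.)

|G| = 24, so by Lagrange every subgroup order divides 24. Divisors: 1, 2, 3, 4, 6, 8, 12, 24.
Subgroups by order — order 1: 1; order 2: 7; order 3: 1; order 4: 7; order 6: 7; order 8: 1; order 12: 7; order 24: 1.
Total: 1 + 7 + 1 + 7 + 7 + 1 + 7 + 1 = 32.

32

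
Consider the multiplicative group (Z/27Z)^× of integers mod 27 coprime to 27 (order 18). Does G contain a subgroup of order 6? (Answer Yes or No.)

6 | 18. A subgroup of order 6 is {1, 8, 10, 17, 19, 26}.

Yes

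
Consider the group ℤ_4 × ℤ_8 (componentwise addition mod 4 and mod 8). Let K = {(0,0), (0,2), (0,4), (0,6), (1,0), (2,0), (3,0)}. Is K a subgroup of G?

No

|K| = 7 does not divide |G| = 32, so by Lagrange K is not a subgroup.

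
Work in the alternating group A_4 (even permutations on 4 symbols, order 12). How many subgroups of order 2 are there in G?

3

|G| = 12 and 2 | 12, so subgroups of order 2 are possible by Lagrange.
The subgroups of order 2 are: {e, (1 2)(3 4)}; {e, (1 3)(2 4)}; {e, (1 4)(2 3)}.
So G has 3 subgroups of order 2.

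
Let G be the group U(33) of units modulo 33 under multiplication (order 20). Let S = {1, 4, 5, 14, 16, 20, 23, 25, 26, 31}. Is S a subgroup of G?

Yes

|S| = 10 divides |G| = 20, consistent with Lagrange.
S contains the identity, every element's inverse is in S, and S is closed under ·: it is a subgroup.
In fact S = ⟨5⟩.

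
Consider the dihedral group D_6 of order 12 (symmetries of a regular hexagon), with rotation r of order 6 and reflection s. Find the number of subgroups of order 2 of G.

|G| = 12 and 2 | 12, so subgroups of order 2 are possible by Lagrange.
The subgroups of order 2 are: {e, r^2s}; {e, r^3}; {e, r^3s}; {e, r^4s}; … (7 in all).
So G has 7 subgroups of order 2.

7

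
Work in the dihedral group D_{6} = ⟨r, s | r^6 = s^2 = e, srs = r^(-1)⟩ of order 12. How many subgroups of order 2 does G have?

7

|G| = 12 and 2 | 12, so subgroups of order 2 are possible by Lagrange.
The subgroups of order 2 are: {e, r^2s}; {e, r^3}; {e, r^3s}; {e, r^4s}; … (7 in all).
So G has 7 subgroups of order 2.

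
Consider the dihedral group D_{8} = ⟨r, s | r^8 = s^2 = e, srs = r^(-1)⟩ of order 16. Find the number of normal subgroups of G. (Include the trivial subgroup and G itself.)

G has 19 subgroups. Checking conjugation-invariance by order — order 1: 1/1 normal; order 2: 1/9 normal; order 4: 1/5 normal; order 8: 3/3 normal; order 16: 1/1 normal.
Total normal subgroups: 7.

7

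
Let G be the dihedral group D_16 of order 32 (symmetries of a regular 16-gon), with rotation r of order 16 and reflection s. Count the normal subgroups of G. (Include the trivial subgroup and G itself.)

8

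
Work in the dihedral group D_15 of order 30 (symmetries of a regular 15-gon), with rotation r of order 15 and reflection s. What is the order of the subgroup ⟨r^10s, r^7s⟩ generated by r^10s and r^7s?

10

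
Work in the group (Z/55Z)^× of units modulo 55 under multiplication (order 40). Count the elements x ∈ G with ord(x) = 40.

0

No element of G has order 40 (even though 40 | 40).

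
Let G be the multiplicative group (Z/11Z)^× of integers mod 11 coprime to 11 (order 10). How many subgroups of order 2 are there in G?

|G| = 10 and 2 | 10, so subgroups of order 2 are possible by Lagrange.
The subgroups of order 2 are: {1, 10}.
So G has 1 subgroup of order 2.

1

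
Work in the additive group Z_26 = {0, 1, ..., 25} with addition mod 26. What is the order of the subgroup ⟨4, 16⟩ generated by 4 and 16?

13

|⟨4⟩| = 13 and |⟨16⟩| = 13, so |H| is a multiple of lcm(13, 13) = 13 and divides |G| = 26.
Closing under the operation: H = {0, 2, 4, 6, 8, 10, 12, 14, 16, 18, 20, 22, 24}, so |H| = 13.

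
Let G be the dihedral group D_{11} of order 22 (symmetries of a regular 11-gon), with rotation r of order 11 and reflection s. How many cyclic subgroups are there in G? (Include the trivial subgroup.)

Group the elements of G by the cyclic subgroup they generate; each cyclic subgroup of order d accounts for φ(d) elements.
Cyclic subgroups by order — order 1: 1; order 2: 11; order 11: 1.
Total: 13.

13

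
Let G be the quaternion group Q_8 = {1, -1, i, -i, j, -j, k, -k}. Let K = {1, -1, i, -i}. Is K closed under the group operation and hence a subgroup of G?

|K| = 4 divides |G| = 8, consistent with Lagrange.
K contains the identity, every element's inverse is in K, and K is closed under ·: it is a subgroup.
In fact K = ⟨-i⟩.

Yes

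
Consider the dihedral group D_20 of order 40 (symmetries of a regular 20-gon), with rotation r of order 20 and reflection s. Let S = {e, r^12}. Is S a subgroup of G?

r^12 ∈ S but its inverse r^8 ∉ S, so S is not a subgroup.

No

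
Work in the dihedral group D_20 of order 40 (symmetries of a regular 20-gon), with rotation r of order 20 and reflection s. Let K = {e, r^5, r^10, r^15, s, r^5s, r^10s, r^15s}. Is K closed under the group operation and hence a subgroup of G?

|K| = 8 divides |G| = 40, consistent with Lagrange.
K contains the identity, every element's inverse is in K, and K is closed under ·: it is a subgroup.

Yes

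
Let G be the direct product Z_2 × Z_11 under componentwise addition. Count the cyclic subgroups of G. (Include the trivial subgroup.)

Group the elements of G by the cyclic subgroup they generate; each cyclic subgroup of order d accounts for φ(d) elements.
Cyclic subgroups by order — order 1: 1; order 2: 1; order 11: 1; order 22: 1.
Total: 4.

4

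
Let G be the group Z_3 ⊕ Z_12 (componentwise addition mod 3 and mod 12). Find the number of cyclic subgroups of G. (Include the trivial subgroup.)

A cyclic subgroup of order d is generated by each of its φ(d) elements of order d, so the cyclic subgroups of order d number (#elements of order d)/φ(d).
Cyclic subgroups by order — order 1: 1; order 2: 1; order 3: 4; order 4: 1; order 6: 4; order 12: 4.
Total: 15.

15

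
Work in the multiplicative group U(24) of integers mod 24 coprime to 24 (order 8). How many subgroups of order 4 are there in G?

|G| = 8 and 4 | 8, so subgroups of order 4 are possible by Lagrange.
The subgroups of order 4 are: {1, 11, 13, 23}; {1, 11, 17, 19}; {1, 5, 7, 11}; {1, 5, 13, 17}; … (7 in all).
So G has 7 subgroups of order 4.

7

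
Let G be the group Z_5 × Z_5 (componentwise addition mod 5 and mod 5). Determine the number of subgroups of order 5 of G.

|G| = 25 and 5 | 25, so subgroups of order 5 are possible by Lagrange.
The subgroups of order 5 are: {(0,0), (0,1), (0,2), (0,3), (0,4)}; {(0,0), (1,0), (2,0), (3,0), (4,0)}; {(0,0), (1,1), (2,2), (3,3), (4,4)}; {(0,0), (1,2), (2,4), (3,1), (4,3)}; … (6 in all).
So G has 6 subgroups of order 5.

6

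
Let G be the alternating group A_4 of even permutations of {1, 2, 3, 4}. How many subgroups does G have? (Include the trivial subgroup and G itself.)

10

|G| = 12, so by Lagrange every subgroup order divides 12. Divisors: 1, 2, 3, 4, 6, 12.
Subgroups by order — order 1: 1; order 2: 3; order 3: 4; order 4: 1; order 6: 0; order 12: 1.
Total: 1 + 3 + 4 + 1 + 0 + 1 = 10.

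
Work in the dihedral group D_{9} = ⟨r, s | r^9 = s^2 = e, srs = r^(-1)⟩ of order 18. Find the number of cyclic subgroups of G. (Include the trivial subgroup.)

Group the elements of G by the cyclic subgroup they generate; each cyclic subgroup of order d accounts for φ(d) elements.
Cyclic subgroups by order — order 1: 1; order 2: 9; order 3: 1; order 9: 1.
Total: 12.

12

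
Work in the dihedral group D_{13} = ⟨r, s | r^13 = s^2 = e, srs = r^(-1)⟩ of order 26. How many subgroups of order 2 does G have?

13

|G| = 26 and 2 | 26, so subgroups of order 2 are possible by Lagrange.
The subgroups of order 2 are: {e, r^10s}; {e, r^11s}; {e, r^12s}; {e, r^2s}; … (13 in all).
So G has 13 subgroups of order 2.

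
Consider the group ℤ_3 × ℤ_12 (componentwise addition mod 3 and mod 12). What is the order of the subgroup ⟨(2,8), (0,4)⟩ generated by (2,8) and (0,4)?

|⟨(2,8)⟩| = 3 and |⟨(0,4)⟩| = 3, so |H| is a multiple of lcm(3, 3) = 3 and divides |G| = 36.
Closing under the operation: H = {(0,0), (0,4), (0,8), (1,0), (1,4), (1,8), (2,0), (2,4), (2,8)}, so |H| = 9.

9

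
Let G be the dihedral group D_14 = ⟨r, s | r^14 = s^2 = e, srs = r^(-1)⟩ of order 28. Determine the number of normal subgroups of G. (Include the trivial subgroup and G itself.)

G has 28 subgroups. Checking conjugation-invariance by order — order 1: 1/1 normal; order 2: 1/15 normal; order 4: 0/7 normal; order 7: 1/1 normal; order 14: 3/3 normal; order 28: 1/1 normal.
Total normal subgroups: 7.

7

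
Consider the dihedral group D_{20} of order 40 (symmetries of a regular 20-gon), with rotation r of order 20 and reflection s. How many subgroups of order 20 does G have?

3

|G| = 40 and 20 | 40, so subgroups of order 20 are possible by Lagrange.
The subgroups of order 20 are: {e, r, r^2, r^3, r^4, r^5, r^6, r^7, r^8, r^9, r^10, r^11, r^12, r^13, r^14, r^15, r^16, r^17, r^18, r^19}; {e, r^2, r^4, r^6, r^8, r^10, r^12, r^14, r^16, r^18, s, r^2s, r^4s, r^6s, r^8s, r^10s, r^12s, r^14s, r^16s, r^18s}; {e, r^2, r^4, r^6, r^8, r^10, r^12, r^14, r^16, r^18, rs, r^3s, r^5s, r^7s, r^9s, r^11s, r^13s, r^15s, r^17s, r^19s}.
So G has 3 subgroups of order 20.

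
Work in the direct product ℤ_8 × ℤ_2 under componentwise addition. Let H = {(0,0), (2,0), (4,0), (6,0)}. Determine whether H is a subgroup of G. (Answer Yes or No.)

Yes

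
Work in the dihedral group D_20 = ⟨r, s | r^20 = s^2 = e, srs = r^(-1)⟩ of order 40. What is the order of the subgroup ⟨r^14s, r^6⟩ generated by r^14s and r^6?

|⟨r^14s⟩| = 2 and |⟨r^6⟩| = 10, so |H| is a multiple of lcm(2, 10) = 10 and divides |G| = 40.
Closing under the operation: H = {e, r^2, r^4, r^6, r^8, r^10, r^12, r^14, r^16, r^18, s, r^2s, r^4s, r^6s, r^8s, r^10s, r^12s, r^14s, r^16s, r^18s}, so |H| = 20.

20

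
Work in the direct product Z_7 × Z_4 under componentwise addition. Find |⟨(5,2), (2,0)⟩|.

14

|⟨(5,2)⟩| = 14 and |⟨(2,0)⟩| = 7, so |H| is a multiple of lcm(14, 7) = 14 and divides |G| = 28.
Closing under the operation: H = {(0,0), (0,2), (1,0), (1,2), (2,0), (2,2), (3,0), (3,2), (4,0), (4,2), (5,0), (5,2), (6,0), (6,2)}, so |H| = 14.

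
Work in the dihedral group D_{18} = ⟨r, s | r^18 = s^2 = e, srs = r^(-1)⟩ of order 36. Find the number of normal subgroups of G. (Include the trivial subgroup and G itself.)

G has 45 subgroups. Checking conjugation-invariance by order — order 1: 1/1 normal; order 2: 1/19 normal; order 3: 1/1 normal; order 4: 0/9 normal; order 6: 1/7 normal; order 9: 1/1 normal; order 12: 0/3 normal; order 18: 3/3 normal; order 36: 1/1 normal.
Total normal subgroups: 9.

9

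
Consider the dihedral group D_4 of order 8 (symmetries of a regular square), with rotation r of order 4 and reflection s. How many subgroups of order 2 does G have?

|G| = 8 and 2 | 8, so subgroups of order 2 are possible by Lagrange.
The subgroups of order 2 are: {e, r^2}; {e, r^2s}; {e, r^3s}; {e, rs}; … (5 in all).
So G has 5 subgroups of order 2.

5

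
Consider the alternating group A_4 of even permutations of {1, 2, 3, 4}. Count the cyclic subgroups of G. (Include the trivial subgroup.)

8

Group the elements of G by the cyclic subgroup they generate; each cyclic subgroup of order d accounts for φ(d) elements.
Cyclic subgroups by order — order 1: 1; order 2: 3; order 3: 4.
Total: 8.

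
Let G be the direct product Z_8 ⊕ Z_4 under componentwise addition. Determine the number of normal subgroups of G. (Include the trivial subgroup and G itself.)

G is abelian, so every subgroup is normal.
G has 22 subgroups in total, hence 22 normal subgroups.

22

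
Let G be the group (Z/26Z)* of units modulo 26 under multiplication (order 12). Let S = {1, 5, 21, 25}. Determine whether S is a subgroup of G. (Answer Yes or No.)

Yes

|S| = 4 divides |G| = 12, consistent with Lagrange.
S contains the identity, every element's inverse is in S, and S is closed under ·: it is a subgroup.
In fact S = ⟨21⟩.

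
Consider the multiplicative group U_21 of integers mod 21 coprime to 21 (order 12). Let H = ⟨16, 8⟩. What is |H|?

|⟨16⟩| = 3 and |⟨8⟩| = 2, so |H| is a multiple of lcm(3, 2) = 6 and divides |G| = 12.
Closing under the operation: H = {1, 2, 4, 8, 11, 16}, so |H| = 6.

6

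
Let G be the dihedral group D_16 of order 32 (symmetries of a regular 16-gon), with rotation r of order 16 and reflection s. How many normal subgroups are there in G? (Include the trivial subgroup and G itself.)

8

G has 36 subgroups. Checking conjugation-invariance by order — order 1: 1/1 normal; order 2: 1/17 normal; order 4: 1/9 normal; order 8: 1/5 normal; order 16: 3/3 normal; order 32: 1/1 normal.
Total normal subgroups: 8.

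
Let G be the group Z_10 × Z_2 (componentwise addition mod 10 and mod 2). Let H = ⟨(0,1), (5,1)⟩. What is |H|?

|⟨(0,1)⟩| = 2 and |⟨(5,1)⟩| = 2, so |H| is a multiple of lcm(2, 2) = 2 and divides |G| = 20.
Closing under the operation: H = {(0,0), (0,1), (5,0), (5,1)}, so |H| = 4.

4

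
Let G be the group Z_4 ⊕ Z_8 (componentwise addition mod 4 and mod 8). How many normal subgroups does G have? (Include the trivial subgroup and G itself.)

G is abelian, so every subgroup is normal.
G has 22 subgroups in total, hence 22 normal subgroups.

22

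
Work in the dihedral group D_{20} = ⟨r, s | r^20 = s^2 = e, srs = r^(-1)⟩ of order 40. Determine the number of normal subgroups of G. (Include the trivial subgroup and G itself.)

G has 48 subgroups. Checking conjugation-invariance by order — order 1: 1/1 normal; order 2: 1/21 normal; order 4: 1/11 normal; order 5: 1/1 normal; order 8: 0/5 normal; order 10: 1/5 normal; order 20: 3/3 normal; order 40: 1/1 normal.
Total normal subgroups: 9.

9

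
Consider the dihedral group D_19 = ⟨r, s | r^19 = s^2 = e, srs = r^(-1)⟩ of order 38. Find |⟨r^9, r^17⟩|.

19

|⟨r^9⟩| = 19 and |⟨r^17⟩| = 19, so |H| is a multiple of lcm(19, 19) = 19 and divides |G| = 38.
Closing under the operation: H = {e, r, r^2, r^3, r^4, r^5, r^6, r^7, r^8, r^9, r^10, r^11, r^12, r^13, r^14, r^15, r^16, r^17, r^18}, so |H| = 19.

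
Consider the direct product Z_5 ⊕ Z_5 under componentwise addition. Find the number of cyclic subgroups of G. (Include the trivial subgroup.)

Each element a generates a cyclic subgroup ⟨a⟩; distinct elements may generate the same one (a cyclic group of order d has φ(d) generators).
Cyclic subgroups by order — order 1: 1; order 5: 6.
Total: 7.

7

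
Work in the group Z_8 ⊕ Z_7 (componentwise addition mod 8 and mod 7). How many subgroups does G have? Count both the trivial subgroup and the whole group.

8

|G| = 56, so by Lagrange every subgroup order divides 56. Divisors: 1, 2, 4, 7, 8, 14, 28, 56.
Subgroups by order — order 1: 1; order 2: 1; order 4: 1; order 7: 1; order 8: 1; order 14: 1; order 28: 1; order 56: 1.
Total: 1 + 1 + 1 + 1 + 1 + 1 + 1 + 1 = 8.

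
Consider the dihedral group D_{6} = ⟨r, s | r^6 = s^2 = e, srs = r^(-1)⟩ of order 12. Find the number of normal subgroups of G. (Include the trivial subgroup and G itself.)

7

G has 16 subgroups. Checking conjugation-invariance by order — order 1: 1/1 normal; order 2: 1/7 normal; order 3: 1/1 normal; order 4: 0/3 normal; order 6: 3/3 normal; order 12: 1/1 normal.
Total normal subgroups: 7.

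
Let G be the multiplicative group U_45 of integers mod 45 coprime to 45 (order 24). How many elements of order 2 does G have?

3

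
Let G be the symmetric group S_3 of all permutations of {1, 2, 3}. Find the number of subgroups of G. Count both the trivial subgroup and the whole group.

6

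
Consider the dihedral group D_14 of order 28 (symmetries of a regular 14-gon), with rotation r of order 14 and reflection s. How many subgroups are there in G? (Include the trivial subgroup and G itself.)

28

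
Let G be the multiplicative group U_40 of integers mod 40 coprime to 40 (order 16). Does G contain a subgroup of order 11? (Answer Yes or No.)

No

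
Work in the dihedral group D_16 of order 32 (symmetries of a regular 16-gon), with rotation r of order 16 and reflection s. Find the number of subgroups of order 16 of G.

|G| = 32 and 16 | 32, so subgroups of order 16 are possible by Lagrange.
The subgroups of order 16 are: {e, r, r^2, r^3, r^4, r^5, r^6, r^7, r^8, r^9, r^10, r^11, r^12, r^13, r^14, r^15}; {e, r^2, r^4, r^6, r^8, r^10, r^12, r^14, s, r^2s, r^4s, r^6s, r^8s, r^10s, r^12s, r^14s}; {e, r^2, r^4, r^6, r^8, r^10, r^12, r^14, rs, r^3s, r^5s, r^7s, r^9s, r^11s, r^13s, r^15s}.
So G has 3 subgroups of order 16.

3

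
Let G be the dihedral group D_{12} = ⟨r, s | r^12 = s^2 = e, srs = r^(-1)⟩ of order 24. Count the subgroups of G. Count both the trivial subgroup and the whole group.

|G| = 24, so by Lagrange every subgroup order divides 24. Divisors: 1, 2, 3, 4, 6, 8, 12, 24.
Subgroups by order — order 1: 1; order 2: 13; order 3: 1; order 4: 7; order 6: 5; order 8: 3; order 12: 3; order 24: 1.
Total: 1 + 13 + 1 + 7 + 5 + 3 + 3 + 1 = 34.

34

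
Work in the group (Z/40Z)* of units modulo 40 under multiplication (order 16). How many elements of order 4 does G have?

The elements of order 4 are: 3, 7, 13, 17, 23, 27, 33, 37.
That's 8.

8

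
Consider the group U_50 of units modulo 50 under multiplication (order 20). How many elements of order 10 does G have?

4

The elements of order 10 are: 9, 19, 29, 39.
That's 4.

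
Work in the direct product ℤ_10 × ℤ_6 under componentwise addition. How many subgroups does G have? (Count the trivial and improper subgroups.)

|G| = 60, so by Lagrange every subgroup order divides 60. Divisors: 1, 2, 3, 4, 5, 6, 10, 12, 15, 20, 30, 60.
Subgroups by order — order 1: 1; order 2: 3; order 3: 1; order 4: 1; order 5: 1; order 6: 3; order 10: 3; order 12: 1; order 15: 1; order 20: 1; order 30: 3; order 60: 1.
Total: 1 + 3 + 1 + 1 + 1 + 3 + 3 + 1 + 1 + 1 + 3 + 1 = 20.

20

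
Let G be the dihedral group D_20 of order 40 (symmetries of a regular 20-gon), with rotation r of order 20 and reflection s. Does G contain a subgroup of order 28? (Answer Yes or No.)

No

28 does not divide |G| = 40, so by Lagrange no subgroup of order 28 exists.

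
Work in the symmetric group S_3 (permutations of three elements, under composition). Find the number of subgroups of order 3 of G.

1

|G| = 6 and 3 | 6, so subgroups of order 3 are possible by Lagrange.
The subgroups of order 3 are: {e, (1 2 3), (1 3 2)}.
So G has 1 subgroup of order 3.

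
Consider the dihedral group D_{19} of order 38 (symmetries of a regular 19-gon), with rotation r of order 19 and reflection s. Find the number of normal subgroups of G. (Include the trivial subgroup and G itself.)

3

G has 22 subgroups. Checking conjugation-invariance by order — order 1: 1/1 normal; order 2: 0/19 normal; order 19: 1/1 normal; order 38: 1/1 normal.
Total normal subgroups: 3.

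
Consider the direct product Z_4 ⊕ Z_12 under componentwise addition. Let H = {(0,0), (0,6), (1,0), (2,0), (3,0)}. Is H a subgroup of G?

No

|H| = 5 does not divide |G| = 48, so by Lagrange H is not a subgroup.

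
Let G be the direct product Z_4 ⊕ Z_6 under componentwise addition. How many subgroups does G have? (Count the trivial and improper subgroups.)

|G| = 24, so by Lagrange every subgroup order divides 24. Divisors: 1, 2, 3, 4, 6, 8, 12, 24.
Subgroups by order — order 1: 1; order 2: 3; order 3: 1; order 4: 3; order 6: 3; order 8: 1; order 12: 3; order 24: 1.
Total: 1 + 3 + 1 + 3 + 3 + 1 + 3 + 1 = 16.

16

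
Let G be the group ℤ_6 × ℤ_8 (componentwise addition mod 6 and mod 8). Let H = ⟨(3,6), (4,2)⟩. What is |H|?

24

|⟨(3,6)⟩| = 4 and |⟨(4,2)⟩| = 12, so |H| is a multiple of lcm(4, 12) = 12 and divides |G| = 48.
Closing under the operation: H = {(0,0), (0,2), (0,4), (0,6), (1,0), (1,2), (1,4), (1,6), (2,0), (2,2), (2,4), (2,6), (3,0), (3,2), (3,4), (3,6), (4,0), (4,2), (4,4), (4,6), (5,0), (5,2), (5,4), (5,6)}, so |H| = 24.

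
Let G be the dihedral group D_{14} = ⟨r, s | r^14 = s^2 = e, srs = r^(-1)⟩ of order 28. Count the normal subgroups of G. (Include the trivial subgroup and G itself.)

7

G has 28 subgroups. Checking conjugation-invariance by order — order 1: 1/1 normal; order 2: 1/15 normal; order 4: 0/7 normal; order 7: 1/1 normal; order 14: 3/3 normal; order 28: 1/1 normal.
Total normal subgroups: 7.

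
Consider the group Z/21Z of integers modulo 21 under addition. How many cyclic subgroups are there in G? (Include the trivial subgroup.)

A cyclic subgroup of order d is generated by each of its φ(d) elements of order d, so the cyclic subgroups of order d number (#elements of order d)/φ(d).
Cyclic subgroups by order — order 1: 1; order 3: 1; order 7: 1; order 21: 1.
Total: 4.

4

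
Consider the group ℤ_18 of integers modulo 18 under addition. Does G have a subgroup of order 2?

Yes

2 | 18. A subgroup of order 2 is {0, 9}.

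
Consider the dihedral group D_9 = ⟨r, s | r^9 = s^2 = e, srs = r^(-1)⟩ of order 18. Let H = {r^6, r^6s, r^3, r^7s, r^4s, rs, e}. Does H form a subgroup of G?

No

|H| = 7 does not divide |G| = 18, so by Lagrange H is not a subgroup.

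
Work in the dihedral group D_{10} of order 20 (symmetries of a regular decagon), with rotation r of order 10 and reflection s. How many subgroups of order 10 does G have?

3

|G| = 20 and 10 | 20, so subgroups of order 10 are possible by Lagrange.
The subgroups of order 10 are: {e, r, r^2, r^3, r^4, r^5, r^6, r^7, r^8, r^9}; {e, r^2, r^4, r^6, r^8, s, r^2s, r^4s, r^6s, r^8s}; {e, r^2, r^4, r^6, r^8, rs, r^3s, r^5s, r^7s, r^9s}.
So G has 3 subgroups of order 10.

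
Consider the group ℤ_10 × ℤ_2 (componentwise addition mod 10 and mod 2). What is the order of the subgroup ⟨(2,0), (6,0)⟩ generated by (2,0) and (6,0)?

5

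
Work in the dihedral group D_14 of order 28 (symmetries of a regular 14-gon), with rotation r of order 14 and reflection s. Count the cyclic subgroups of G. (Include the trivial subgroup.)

A cyclic subgroup of order d is generated by each of its φ(d) elements of order d, so the cyclic subgroups of order d number (#elements of order d)/φ(d).
Cyclic subgroups by order — order 1: 1; order 2: 15; order 7: 1; order 14: 1.
Total: 18.

18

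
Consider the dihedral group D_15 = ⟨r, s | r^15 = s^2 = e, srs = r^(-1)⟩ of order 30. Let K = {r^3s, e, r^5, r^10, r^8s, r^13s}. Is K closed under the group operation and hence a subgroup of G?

Yes

|K| = 6 divides |G| = 30, consistent with Lagrange.
K contains the identity, every element's inverse is in K, and K is closed under ·: it is a subgroup.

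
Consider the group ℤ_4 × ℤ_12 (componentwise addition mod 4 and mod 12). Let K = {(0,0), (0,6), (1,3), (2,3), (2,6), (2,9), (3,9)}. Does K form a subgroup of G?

No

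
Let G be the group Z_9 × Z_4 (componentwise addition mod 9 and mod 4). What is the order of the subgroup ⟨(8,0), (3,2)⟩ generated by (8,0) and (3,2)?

|⟨(8,0)⟩| = 9 and |⟨(3,2)⟩| = 6, so |H| is a multiple of lcm(9, 6) = 18 and divides |G| = 36.
Closing under the operation: H = {(0,0), (0,2), (1,0), (1,2), (2,0), (2,2), (3,0), (3,2), (4,0), (4,2), (5,0), (5,2), (6,0), (6,2), (7,0), (7,2), (8,0), (8,2)}, so |H| = 18.

18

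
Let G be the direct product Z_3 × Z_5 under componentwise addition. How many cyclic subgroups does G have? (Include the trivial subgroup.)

Each element a generates a cyclic subgroup ⟨a⟩; distinct elements may generate the same one (a cyclic group of order d has φ(d) generators).
Cyclic subgroups by order — order 1: 1; order 3: 1; order 5: 1; order 15: 1.
Total: 4.

4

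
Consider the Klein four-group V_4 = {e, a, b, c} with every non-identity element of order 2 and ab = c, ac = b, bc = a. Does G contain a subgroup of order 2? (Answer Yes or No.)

2 | 4. A subgroup of order 2 is {e, a}.

Yes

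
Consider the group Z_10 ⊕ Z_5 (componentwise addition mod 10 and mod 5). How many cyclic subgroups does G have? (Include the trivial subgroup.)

Group the elements of G by the cyclic subgroup they generate; each cyclic subgroup of order d accounts for φ(d) elements.
Cyclic subgroups by order — order 1: 1; order 2: 1; order 5: 6; order 10: 6.
Total: 14.

14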